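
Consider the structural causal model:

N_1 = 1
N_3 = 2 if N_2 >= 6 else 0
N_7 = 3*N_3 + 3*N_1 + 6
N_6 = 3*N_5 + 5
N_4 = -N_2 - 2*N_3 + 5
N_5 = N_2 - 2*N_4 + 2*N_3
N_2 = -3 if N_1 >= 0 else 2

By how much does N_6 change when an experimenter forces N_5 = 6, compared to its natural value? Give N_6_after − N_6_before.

75

The intervention breaks the incoming arrows to N_5: N_5 = N_2 - 2*N_4 + 2*N_3 no longer applies, and N_5 = 6.
N_6 = 3*N_5 + 5  [with N_5=6]  = 23
Without intervention: N_2 = -3 if N_1 >= 0 else 2  [with N_1=1]  = -3; N_3 = 2 if N_2 >= 6 else 0  [with N_2=-3]  = 0; N_4 = -N_2 - 2*N_3 + 5  [with N_2=-3, N_3=0]  = 8; N_5 = N_2 - 2*N_4 + 2*N_3  [with N_2=-3, N_4=8, N_3=0]  = -19; N_6 = 3*N_5 + 5  [with N_5=-19]  = -52.
Change = 23 − (-52) = 75.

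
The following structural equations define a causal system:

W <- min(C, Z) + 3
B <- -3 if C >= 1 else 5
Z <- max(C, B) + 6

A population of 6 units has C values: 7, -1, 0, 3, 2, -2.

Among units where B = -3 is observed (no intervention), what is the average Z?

Conditioning on B=-3 selects the 3 unit(s) with C ∈ {7, 3, 2}. Their Z values: 13, 9, 8. Mean = 10.

10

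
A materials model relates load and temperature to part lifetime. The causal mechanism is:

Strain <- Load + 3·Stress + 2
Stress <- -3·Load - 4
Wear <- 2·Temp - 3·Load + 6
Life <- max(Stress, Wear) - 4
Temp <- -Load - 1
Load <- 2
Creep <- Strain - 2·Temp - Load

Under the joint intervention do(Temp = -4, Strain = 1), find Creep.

The joint intervention fixes Temp = -4, Strain = 1, removing each variable's own equation.
Creep = Strain - 2·Temp - Load  [with Strain=1, Temp=-4, Load=2]  = 7

7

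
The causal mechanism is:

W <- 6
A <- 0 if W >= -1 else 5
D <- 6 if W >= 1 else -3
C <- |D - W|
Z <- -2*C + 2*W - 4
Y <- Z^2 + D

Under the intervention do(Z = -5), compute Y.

31

Intervening sets Z = -5 and removes its equation (Z <- -2*C + 2*W - 4).
D = 6 if W >= 1 else -3  [with W=6]  = 6
Y = Z^2 + D  [with Z=-5, D=6]  = 31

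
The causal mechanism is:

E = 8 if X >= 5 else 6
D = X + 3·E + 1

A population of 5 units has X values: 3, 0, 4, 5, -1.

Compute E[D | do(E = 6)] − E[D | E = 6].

Every unit gets E=6 under the intervention. D values become 22, 19, 23, 24, 18; E[D|do(E=6)] = 21.2.
Conditioning on E=6 selects the 4 unit(s) with X ∈ {3, 0, 4, -1}. Their D values: 22, 19, 23, 18. Mean = 20.5.
Difference = 21.2 − 20.5 = 0.7.

0.7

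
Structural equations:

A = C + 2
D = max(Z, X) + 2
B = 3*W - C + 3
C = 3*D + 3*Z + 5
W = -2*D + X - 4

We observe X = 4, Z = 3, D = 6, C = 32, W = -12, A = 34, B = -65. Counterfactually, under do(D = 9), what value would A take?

The intervention breaks the incoming arrows to D: D = max(Z, X) + 2 no longer applies, and D = 9.
C = 3*D + 3*Z + 5  [with D=9, Z=3]  = 41
A = C + 2  [with C=41]  = 43

43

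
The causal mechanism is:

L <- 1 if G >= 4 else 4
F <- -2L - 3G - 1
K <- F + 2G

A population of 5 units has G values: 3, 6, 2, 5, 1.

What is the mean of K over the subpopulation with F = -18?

Observing F=-18 restricts to units where F's equation naturally yields -18: G ∈ {3, 5}. In that subpopulation K = -12, -8, mean -10.

-10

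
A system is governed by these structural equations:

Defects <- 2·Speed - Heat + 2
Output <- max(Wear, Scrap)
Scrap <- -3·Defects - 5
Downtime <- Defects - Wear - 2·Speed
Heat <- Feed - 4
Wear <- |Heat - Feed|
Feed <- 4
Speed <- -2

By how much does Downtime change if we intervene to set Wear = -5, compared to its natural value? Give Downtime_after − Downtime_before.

9

do(Wear=-5) replaces the equation Wear <- |Heat - Feed| with the constant Wear = -5.
Heat = Feed - 4  [with Feed=4]  = 0
Defects = 2·Speed - Heat + 2  [with Speed=-2, Heat=0]  = -2
Downtime = Defects - Wear - 2·Speed  [with Defects=-2, Wear=-5, Speed=-2]  = 7
Without intervention: Heat = Feed - 4  [with Feed=4]  = 0; Wear = |Heat - Feed|  [with Heat=0, Feed=4]  = 4; Defects = 2·Speed - Heat + 2  [with Speed=-2, Heat=0]  = -2; Downtime = Defects - Wear - 2·Speed  [with Defects=-2, Wear=4, Speed=-2]  = -2.
Change = 7 − (-2) = 9.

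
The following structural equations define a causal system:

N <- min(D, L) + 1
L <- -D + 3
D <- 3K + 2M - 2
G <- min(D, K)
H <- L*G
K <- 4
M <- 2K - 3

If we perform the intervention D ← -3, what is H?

-18

The intervention breaks the incoming arrows to D: D <- 3K + 2M - 2 no longer applies, and D = -3.
G = min(D, K)  [with D=-3, K=4]  = -3
L = -D + 3  [with D=-3]  = 6
H = L*G  [with L=6, G=-3]  = -18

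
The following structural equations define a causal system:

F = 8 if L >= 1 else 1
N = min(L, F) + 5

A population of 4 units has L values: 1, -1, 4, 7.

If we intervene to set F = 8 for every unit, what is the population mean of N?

The intervention sets F=8 in all 4 units regardless of L. Recomputing N per unit gives 6, 4, 9, 12; average 7.75.

7.75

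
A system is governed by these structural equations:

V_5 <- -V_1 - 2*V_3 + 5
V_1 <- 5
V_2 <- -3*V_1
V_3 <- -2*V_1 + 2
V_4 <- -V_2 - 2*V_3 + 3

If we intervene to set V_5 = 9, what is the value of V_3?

-8

do(V_5=9) replaces the equation V_5 <- -V_1 - 2*V_3 + 5 with the constant V_5 = 9.
V_3 is not downstream of the intervention, so its value is determined by the original equations.
V_3 = -2*V_1 + 2  [with V_1=5]  = -8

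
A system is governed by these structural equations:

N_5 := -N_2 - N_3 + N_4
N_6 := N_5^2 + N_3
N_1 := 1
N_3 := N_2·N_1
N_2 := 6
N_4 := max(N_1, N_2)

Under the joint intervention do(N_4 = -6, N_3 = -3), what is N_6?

78

The joint intervention fixes N_4 = -6, N_3 = -3, removing each variable's own equation.
N_5 = -N_2 - N_3 + N_4  [with N_2=6, N_3=-3, N_4=-6]  = -9
N_6 = N_5^2 + N_3  [with N_5=-9, N_3=-3]  = 78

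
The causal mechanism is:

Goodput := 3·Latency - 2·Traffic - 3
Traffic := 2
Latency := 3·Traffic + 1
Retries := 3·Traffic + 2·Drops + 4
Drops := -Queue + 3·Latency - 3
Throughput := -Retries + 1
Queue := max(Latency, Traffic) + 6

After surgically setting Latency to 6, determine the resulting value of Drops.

Under do(Latency=6), the mechanism Latency := 3·Traffic + 1 is discarded; Latency is fixed at 6.
Queue = max(Latency, Traffic) + 6  [with Latency=6, Traffic=2]  = 12
Drops = -Queue + 3·Latency - 3  [with Queue=12, Latency=6]  = 3

3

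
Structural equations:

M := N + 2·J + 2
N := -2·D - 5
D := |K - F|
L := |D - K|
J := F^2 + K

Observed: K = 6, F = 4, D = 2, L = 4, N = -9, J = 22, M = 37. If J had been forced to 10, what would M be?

Intervening sets J = 10 and removes its equation (J := F^2 + K).
D = |K - F|  [with K=6, F=4]  = 2
N = -2·D - 5  [with D=2]  = -9
M = N + 2·J + 2  [with N=-9, J=10]  = 13

13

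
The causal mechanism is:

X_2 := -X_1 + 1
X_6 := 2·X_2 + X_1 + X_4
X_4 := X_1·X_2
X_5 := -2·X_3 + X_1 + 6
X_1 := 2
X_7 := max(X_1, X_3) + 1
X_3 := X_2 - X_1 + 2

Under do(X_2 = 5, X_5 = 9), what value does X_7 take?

6

The joint intervention fixes X_2 = 5, X_5 = 9, removing each variable's own equation.
X_3 = X_2 - X_1 + 2  [with X_2=5, X_1=2]  = 5
X_7 = max(X_1, X_3) + 1  [with X_1=2, X_3=5]  = 6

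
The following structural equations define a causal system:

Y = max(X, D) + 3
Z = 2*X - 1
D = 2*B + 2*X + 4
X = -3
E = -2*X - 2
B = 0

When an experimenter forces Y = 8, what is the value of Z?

do(Y=8) replaces the equation Y = max(X, D) + 3 with the constant Y = 8.
No directed path runs from Y to Z, so Z keeps its natural value.
Z = 2*X - 1  [with X=-3]  = -7

-7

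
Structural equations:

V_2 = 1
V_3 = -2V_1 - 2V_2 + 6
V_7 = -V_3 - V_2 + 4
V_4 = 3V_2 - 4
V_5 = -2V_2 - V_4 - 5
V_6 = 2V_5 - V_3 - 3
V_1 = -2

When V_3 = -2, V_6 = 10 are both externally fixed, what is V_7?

Under do(V_3 = -2, V_6 = 10), each intervened variable's structural equation is replaced by its fixed value.
V_7 = -V_3 - V_2 + 4  [with V_3=-2, V_2=1]  = 5

5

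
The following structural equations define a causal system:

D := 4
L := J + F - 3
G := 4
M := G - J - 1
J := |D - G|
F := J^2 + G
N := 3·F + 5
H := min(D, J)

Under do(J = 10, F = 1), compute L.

8

Under do(J = 10, F = 1), each intervened variable's structural equation is replaced by its fixed value.
L = J + F - 3  [with J=10, F=1]  = 8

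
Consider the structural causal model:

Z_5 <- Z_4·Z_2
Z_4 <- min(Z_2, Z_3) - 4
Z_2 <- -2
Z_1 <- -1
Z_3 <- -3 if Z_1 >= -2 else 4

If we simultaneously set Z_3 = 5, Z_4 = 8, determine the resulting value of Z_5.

-16

Setting Z_3 = 5, Z_4 = 8 by intervention discards those variables' equations.
Z_5 = Z_4·Z_2  [with Z_4=8, Z_2=-2]  = -16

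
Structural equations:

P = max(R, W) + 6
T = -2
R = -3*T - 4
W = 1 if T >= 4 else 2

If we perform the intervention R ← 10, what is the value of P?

16

Under do(R=10), the mechanism R = -3*T - 4 is discarded; R is fixed at 10.
W = 1 if T >= 4 else 2  [with T=-2]  = 2
P = max(R, W) + 6  [with R=10, W=2]  = 16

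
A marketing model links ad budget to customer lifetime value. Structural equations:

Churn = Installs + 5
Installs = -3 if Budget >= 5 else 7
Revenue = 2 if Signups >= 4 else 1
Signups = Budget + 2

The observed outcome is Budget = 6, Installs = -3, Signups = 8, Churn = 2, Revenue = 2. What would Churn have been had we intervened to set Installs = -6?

-1

Under do(Installs=-6), the mechanism Installs = -3 if Budget >= 5 else 7 is discarded; Installs is fixed at -6.
Churn = Installs + 5  [with Installs=-6]  = -1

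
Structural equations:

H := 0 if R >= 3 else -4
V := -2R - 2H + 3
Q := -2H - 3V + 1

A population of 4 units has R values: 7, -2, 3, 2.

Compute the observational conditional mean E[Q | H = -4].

-24

Conditioning on H=-4 selects the 2 unit(s) with R ∈ {-2, 2}. Their Q values: -36, -12. Mean = -24.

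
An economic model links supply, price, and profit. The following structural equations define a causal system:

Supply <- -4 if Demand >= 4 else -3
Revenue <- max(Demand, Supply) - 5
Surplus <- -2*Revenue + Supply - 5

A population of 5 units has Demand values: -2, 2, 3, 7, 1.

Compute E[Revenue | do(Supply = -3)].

-2.8

Under do(Supply=-3), Supply's equation is replaced by Supply=-3 for every unit. Per-unit Revenue: -7, -3, -2, 2, -4. Mean = -2.8.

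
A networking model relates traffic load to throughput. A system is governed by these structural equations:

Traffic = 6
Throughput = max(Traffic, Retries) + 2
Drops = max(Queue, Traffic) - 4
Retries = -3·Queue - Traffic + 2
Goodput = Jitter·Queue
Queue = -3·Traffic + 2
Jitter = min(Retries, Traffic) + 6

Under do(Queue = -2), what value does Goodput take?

Under do(Queue=-2), the mechanism Queue = -3·Traffic + 2 is discarded; Queue is fixed at -2.
Retries = -3·Queue - Traffic + 2  [with Queue=-2, Traffic=6]  = 2
Jitter = min(Retries, Traffic) + 6  [with Retries=2, Traffic=6]  = 8
Goodput = Jitter·Queue  [with Jitter=8, Queue=-2]  = -16

-16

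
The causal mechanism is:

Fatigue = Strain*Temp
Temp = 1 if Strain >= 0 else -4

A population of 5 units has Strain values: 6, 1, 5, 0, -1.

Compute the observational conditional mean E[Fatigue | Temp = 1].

3

E[Fatigue|Temp=1] averages over only the 4 units with Temp=1 (Strain = 6, 1, 5, 0): Fatigue = 6, 1, 5, 0, mean 3.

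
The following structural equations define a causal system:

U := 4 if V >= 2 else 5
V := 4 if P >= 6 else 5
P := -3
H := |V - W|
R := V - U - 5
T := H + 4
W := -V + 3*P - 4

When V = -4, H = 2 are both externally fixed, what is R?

-14

Setting V = -4, H = 2 by intervention discards those variables' equations.
U = 4 if V >= 2 else 5  [with V=-4]  = 5
R = V - U - 5  [with V=-4, U=5]  = -14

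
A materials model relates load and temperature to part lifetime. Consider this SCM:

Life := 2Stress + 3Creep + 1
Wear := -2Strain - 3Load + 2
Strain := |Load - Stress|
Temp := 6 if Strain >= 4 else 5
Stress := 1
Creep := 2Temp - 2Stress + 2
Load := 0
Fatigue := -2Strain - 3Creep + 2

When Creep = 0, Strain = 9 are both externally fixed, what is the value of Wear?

-16

The joint intervention fixes Creep = 0, Strain = 9, removing each variable's own equation.
Wear = -2Strain - 3Load + 2  [with Strain=9, Load=0]  = -16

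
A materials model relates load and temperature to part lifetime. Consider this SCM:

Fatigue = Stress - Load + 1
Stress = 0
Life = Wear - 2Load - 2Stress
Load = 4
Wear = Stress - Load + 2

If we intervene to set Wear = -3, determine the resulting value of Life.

do(Wear=-3) replaces the equation Wear = Stress - Load + 2 with the constant Wear = -3.
Life = Wear - 2Load - 2Stress  [with Wear=-3, Load=4, Stress=0]  = -11

-11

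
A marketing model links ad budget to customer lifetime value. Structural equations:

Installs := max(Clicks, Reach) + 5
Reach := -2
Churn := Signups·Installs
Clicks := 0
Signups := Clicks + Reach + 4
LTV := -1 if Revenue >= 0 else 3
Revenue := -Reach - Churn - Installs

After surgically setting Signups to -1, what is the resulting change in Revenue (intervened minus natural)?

15

Under do(Signups=-1), the mechanism Signups := Clicks + Reach + 4 is discarded; Signups is fixed at -1.
Installs = max(Clicks, Reach) + 5  [with Clicks=0, Reach=-2]  = 5
Churn = Signups·Installs  [with Signups=-1, Installs=5]  = -5
Revenue = -Reach - Churn - Installs  [with Reach=-2, Churn=-5, Installs=5]  = 2
Without intervention: Installs = max(Clicks, Reach) + 5  [with Clicks=0, Reach=-2]  = 5; Signups = Clicks + Reach + 4  [with Clicks=0, Reach=-2]  = 2; Churn = Signups·Installs  [with Signups=2, Installs=5]  = 10; Revenue = -Reach - Churn - Installs  [with Reach=-2, Churn=10, Installs=5]  = -13.
Change = 2 − (-13) = 15.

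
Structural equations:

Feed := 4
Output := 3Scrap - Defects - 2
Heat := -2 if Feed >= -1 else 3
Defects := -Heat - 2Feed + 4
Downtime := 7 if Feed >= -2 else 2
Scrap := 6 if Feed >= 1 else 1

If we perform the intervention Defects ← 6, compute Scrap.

6

The intervention breaks the incoming arrows to Defects: Defects := -Heat - 2Feed + 4 no longer applies, and Defects = 6.
Scrap is not downstream of the intervention, so its value is determined by the original equations.
Scrap = 6 if Feed >= 1 else 1  [with Feed=4]  = 6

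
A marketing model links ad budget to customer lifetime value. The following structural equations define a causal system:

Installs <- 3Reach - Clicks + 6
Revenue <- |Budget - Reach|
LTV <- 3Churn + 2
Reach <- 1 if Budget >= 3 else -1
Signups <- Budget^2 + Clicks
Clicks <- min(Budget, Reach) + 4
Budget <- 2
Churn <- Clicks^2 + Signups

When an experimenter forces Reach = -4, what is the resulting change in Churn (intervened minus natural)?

Under do(Reach=-4), the mechanism Reach <- 1 if Budget >= 3 else -1 is discarded; Reach is fixed at -4.
Clicks = min(Budget, Reach) + 4  [with Budget=2, Reach=-4]  = 0
Signups = Budget^2 + Clicks  [with Budget=2, Clicks=0]  = 4
Churn = Clicks^2 + Signups  [with Clicks=0, Signups=4]  = 4
Without intervention: Reach = 1 if Budget >= 3 else -1  [with Budget=2]  = -1; Clicks = min(Budget, Reach) + 4  [with Budget=2, Reach=-1]  = 3; Signups = Budget^2 + Clicks  [with Budget=2, Clicks=3]  = 7; Churn = Clicks^2 + Signups  [with Clicks=3, Signups=7]  = 16.
Change = 4 − 16 = -12.

-12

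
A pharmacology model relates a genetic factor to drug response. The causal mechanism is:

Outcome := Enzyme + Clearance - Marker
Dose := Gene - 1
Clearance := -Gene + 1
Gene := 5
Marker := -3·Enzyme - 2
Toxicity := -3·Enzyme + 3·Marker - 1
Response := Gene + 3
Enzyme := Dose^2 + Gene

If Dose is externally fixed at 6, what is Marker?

-125

Under do(Dose=6), the mechanism Dose := Gene - 1 is discarded; Dose is fixed at 6.
Enzyme = Dose^2 + Gene  [with Dose=6, Gene=5]  = 41
Marker = -3·Enzyme - 2  [with Enzyme=41]  = -125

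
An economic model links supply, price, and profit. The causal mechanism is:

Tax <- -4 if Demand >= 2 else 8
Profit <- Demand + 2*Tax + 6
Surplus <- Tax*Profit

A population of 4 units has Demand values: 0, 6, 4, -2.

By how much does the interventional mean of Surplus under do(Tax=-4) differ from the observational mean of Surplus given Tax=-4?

12

The intervention sets Tax=-4 in all 4 units regardless of Demand. Recomputing Surplus per unit gives 8, -16, -8, 16; average 0.
E[Surplus|Tax=-4] averages over only the 2 units with Tax=-4 (Demand = 6, 4): Surplus = -16, -8, mean -12.
Difference = 0 − (-12) = 12.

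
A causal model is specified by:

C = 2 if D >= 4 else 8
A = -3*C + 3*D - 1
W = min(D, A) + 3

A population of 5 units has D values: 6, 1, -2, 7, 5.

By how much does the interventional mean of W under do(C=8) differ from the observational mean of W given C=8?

Every unit gets C=8 under the intervention. W values become -4, -19, -28, -1, -7; E[W|do(C=8)] = -11.8.
Observing C=8 restricts to units where C's equation naturally yields 8: D ∈ {1, -2}. In that subpopulation W = -19, -28, mean -23.5.
Difference = -11.8 − (-23.5) = 11.7.

11.7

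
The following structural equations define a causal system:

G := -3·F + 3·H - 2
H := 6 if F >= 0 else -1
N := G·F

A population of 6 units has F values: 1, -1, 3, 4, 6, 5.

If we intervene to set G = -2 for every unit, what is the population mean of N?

do(G=-2) breaks G's dependence on F. With G=-2 fixed, N across the units is -2, 2, -6, -8, -12, -10, mean -6.

-6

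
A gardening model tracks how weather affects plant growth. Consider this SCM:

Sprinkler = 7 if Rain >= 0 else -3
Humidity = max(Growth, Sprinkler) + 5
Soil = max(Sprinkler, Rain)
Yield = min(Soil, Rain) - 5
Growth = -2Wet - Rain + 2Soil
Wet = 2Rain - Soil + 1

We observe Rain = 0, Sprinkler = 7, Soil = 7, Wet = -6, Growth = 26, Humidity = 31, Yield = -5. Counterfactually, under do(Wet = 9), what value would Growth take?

-4

Intervening sets Wet = 9 and removes its equation (Wet = 2Rain - Soil + 1).
Sprinkler = 7 if Rain >= 0 else -3  [with Rain=0]  = 7
Soil = max(Sprinkler, Rain)  [with Sprinkler=7, Rain=0]  = 7
Growth = -2Wet - Rain + 2Soil  [with Wet=9, Rain=0, Soil=7]  = -4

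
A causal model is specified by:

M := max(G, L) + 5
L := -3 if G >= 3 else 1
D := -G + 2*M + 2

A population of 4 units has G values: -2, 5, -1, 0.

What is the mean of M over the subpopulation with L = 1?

E[M|L=1] averages over only the 3 units with L=1 (G = -2, -1, 0): M = 6, 6, 6, mean 6.

6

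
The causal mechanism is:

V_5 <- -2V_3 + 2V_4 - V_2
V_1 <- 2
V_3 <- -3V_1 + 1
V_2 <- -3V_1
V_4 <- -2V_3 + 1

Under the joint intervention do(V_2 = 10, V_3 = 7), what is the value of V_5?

-50

Under do(V_2 = 10, V_3 = 7), each intervened variable's structural equation is replaced by its fixed value.
V_4 = -2V_3 + 1  [with V_3=7]  = -13
V_5 = -2V_3 + 2V_4 - V_2  [with V_3=7, V_4=-13, V_2=10]  = -50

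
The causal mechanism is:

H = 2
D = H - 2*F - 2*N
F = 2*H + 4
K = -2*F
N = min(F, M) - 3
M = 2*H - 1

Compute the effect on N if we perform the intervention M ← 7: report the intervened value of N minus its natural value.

4

The intervention breaks the incoming arrows to M: M = 2*H - 1 no longer applies, and M = 7.
F = 2*H + 4  [with H=2]  = 8
N = min(F, M) - 3  [with F=8, M=7]  = 4
Without intervention: F = 2*H + 4  [with H=2]  = 8; M = 2*H - 1  [with H=2]  = 3; N = min(F, M) - 3  [with F=8, M=3]  = 0.
Change = 4 − 0 = 4.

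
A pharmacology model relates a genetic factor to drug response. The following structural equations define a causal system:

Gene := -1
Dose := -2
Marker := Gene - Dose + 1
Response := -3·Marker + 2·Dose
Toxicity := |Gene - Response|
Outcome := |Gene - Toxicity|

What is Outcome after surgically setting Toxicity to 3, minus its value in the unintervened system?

The intervention breaks the incoming arrows to Toxicity: Toxicity := |Gene - Response| no longer applies, and Toxicity = 3.
Outcome = |Gene - Toxicity|  [with Gene=-1, Toxicity=3]  = 4
Without intervention: Marker = Gene - Dose + 1  [with Gene=-1, Dose=-2]  = 2; Response = -3·Marker + 2·Dose  [with Marker=2, Dose=-2]  = -10; Toxicity = |Gene - Response|  [with Gene=-1, Response=-10]  = 9; Outcome = |Gene - Toxicity|  [with Gene=-1, Toxicity=9]  = 10.
Change = 4 − 10 = -6.

-6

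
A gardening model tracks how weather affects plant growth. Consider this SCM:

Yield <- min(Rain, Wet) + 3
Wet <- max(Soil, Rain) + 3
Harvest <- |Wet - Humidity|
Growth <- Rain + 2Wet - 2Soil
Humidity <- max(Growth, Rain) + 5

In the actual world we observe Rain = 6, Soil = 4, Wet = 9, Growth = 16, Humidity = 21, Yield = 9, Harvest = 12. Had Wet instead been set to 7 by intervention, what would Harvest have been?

The intervention breaks the incoming arrows to Wet: Wet <- max(Soil, Rain) + 3 no longer applies, and Wet = 7.
Growth = Rain + 2Wet - 2Soil  [with Rain=6, Wet=7, Soil=4]  = 12
Humidity = max(Growth, Rain) + 5  [with Growth=12, Rain=6]  = 17
Harvest = |Wet - Humidity|  [with Wet=7, Humidity=17]  = 10

10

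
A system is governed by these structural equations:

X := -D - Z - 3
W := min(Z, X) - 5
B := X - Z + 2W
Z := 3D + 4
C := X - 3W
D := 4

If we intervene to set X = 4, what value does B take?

The intervention breaks the incoming arrows to X: X := -D - Z - 3 no longer applies, and X = 4.
Z = 3D + 4  [with D=4]  = 16
W = min(Z, X) - 5  [with Z=16, X=4]  = -1
B = X - Z + 2W  [with X=4, Z=16, W=-1]  = -14

-14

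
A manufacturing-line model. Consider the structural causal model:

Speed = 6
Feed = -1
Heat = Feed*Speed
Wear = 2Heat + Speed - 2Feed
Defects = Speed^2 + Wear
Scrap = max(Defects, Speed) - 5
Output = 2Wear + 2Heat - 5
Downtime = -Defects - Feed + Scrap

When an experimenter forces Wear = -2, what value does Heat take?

-6

Under do(Wear=-2), the mechanism Wear = 2Heat + Speed - 2Feed is discarded; Wear is fixed at -2.
Since Heat is not a descendant of the intervened variable, it is unaffected.
Heat = Feed*Speed  [with Feed=-1, Speed=6]  = -6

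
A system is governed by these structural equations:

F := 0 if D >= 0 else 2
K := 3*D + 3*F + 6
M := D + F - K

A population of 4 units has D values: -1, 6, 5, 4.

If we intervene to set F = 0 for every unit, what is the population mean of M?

Under do(F=0), F's equation is replaced by F=0 for every unit. Per-unit M: -4, -18, -16, -14. Mean = -13.

-13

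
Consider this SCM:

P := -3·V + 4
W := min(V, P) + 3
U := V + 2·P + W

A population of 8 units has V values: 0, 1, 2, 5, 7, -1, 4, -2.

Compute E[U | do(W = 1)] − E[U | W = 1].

-10

Every unit gets W=1 under the intervention. U values become 9, 4, -1, -16, -26, 14, -11, 19; E[U|do(W=1)] = -1.
E[U|W=1] averages over only the 2 units with W=1 (V = 2, -2): U = -1, 19, mean 9.
Difference = -1 − 9 = -10.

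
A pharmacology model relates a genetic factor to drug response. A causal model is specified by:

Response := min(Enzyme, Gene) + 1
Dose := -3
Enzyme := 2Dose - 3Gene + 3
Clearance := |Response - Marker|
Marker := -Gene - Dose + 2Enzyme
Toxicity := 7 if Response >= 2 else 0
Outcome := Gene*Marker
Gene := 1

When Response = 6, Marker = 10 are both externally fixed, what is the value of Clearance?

Setting Response = 6, Marker = 10 by intervention discards those variables' equations.
Clearance = |Response - Marker|  [with Response=6, Marker=10]  = 4

4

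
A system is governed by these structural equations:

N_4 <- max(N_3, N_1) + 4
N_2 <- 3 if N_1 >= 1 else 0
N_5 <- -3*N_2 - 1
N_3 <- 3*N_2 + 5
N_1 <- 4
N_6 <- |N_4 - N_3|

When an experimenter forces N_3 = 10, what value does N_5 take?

do(N_3=10) replaces the equation N_3 <- 3*N_2 + 5 with the constant N_3 = 10.
N_5 is not downstream of the intervention, so its value is determined by the original equations.
N_2 = 3 if N_1 >= 1 else 0  [with N_1=4]  = 3
N_5 = -3*N_2 - 1  [with N_2=3]  = -10

-10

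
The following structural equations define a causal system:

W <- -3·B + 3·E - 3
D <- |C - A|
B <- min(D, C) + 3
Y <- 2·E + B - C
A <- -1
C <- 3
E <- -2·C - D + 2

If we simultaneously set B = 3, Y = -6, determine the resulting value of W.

The joint intervention fixes B = 3, Y = -6, removing each variable's own equation.
D = |C - A|  [with C=3, A=-1]  = 4
E = -2·C - D + 2  [with C=3, D=4]  = -8
W = -3·B + 3·E - 3  [with B=3, E=-8]  = -36

-36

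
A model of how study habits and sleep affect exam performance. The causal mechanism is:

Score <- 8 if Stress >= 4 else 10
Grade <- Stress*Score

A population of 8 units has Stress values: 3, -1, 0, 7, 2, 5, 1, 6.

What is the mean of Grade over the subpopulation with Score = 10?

10

Conditioning on Score=10 selects the 5 unit(s) with Stress ∈ {3, -1, 0, 2, 1}. Their Grade values: 30, -10, 0, 20, 10. Mean = 10.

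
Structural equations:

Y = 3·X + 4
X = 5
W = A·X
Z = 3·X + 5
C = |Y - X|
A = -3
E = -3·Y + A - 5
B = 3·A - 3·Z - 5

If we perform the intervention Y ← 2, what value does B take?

-74

The intervention breaks the incoming arrows to Y: Y = 3·X + 4 no longer applies, and Y = 2.
Since B is not a descendant of the intervened variable, it is unaffected.
Z = 3·X + 5  [with X=5]  = 20
B = 3·A - 3·Z - 5  [with A=-3, Z=20]  = -74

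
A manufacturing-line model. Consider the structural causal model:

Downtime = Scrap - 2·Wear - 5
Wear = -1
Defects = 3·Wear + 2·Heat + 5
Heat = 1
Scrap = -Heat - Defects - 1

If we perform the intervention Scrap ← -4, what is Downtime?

-7

Intervening sets Scrap = -4 and removes its equation (Scrap = -Heat - Defects - 1).
Downtime = Scrap - 2·Wear - 5  [with Scrap=-4, Wear=-1]  = -7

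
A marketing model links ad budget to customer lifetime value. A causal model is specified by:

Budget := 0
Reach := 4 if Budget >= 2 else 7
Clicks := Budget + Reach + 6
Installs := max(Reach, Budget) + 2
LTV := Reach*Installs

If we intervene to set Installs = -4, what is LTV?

Intervening sets Installs = -4 and removes its equation (Installs := max(Reach, Budget) + 2).
Reach = 4 if Budget >= 2 else 7  [with Budget=0]  = 7
LTV = Reach*Installs  [with Reach=7, Installs=-4]  = -28

-28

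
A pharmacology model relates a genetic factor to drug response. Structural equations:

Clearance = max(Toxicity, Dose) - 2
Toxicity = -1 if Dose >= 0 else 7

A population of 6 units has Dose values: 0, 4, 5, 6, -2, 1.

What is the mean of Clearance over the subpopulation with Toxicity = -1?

E[Clearance|Toxicity=-1] averages over only the 5 units with Toxicity=-1 (Dose = 0, 4, 5, 6, 1): Clearance = -2, 2, 3, 4, -1, mean 1.2.

1.2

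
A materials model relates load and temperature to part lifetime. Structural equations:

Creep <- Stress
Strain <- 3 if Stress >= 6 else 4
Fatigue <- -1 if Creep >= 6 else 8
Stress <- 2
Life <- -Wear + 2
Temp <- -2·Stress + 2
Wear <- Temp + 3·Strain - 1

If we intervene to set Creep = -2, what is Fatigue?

Under do(Creep=-2), the mechanism Creep <- Stress is discarded; Creep is fixed at -2.
Fatigue = -1 if Creep >= 6 else 8  [with Creep=-2]  = 8

8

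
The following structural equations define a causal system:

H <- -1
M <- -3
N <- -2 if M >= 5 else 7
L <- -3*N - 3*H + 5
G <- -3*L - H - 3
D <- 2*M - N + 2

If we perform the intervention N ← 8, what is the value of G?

46

The intervention breaks the incoming arrows to N: N <- -2 if M >= 5 else 7 no longer applies, and N = 8.
L = -3*N - 3*H + 5  [with N=8, H=-1]  = -16
G = -3*L - H - 3  [with L=-16, H=-1]  = 46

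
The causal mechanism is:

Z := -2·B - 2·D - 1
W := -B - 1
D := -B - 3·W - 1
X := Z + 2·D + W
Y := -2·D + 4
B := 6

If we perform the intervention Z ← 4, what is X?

25

Intervening sets Z = 4 and removes its equation (Z := -2·B - 2·D - 1).
W = -B - 1  [with B=6]  = -7
D = -B - 3·W - 1  [with B=6, W=-7]  = 14
X = Z + 2·D + W  [with Z=4, D=14, W=-7]  = 25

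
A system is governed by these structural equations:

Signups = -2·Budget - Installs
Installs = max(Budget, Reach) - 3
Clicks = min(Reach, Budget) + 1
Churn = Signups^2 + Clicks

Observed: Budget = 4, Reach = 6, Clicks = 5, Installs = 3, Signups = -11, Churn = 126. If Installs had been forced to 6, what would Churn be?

Under do(Installs=6), the mechanism Installs = max(Budget, Reach) - 3 is discarded; Installs is fixed at 6.
Clicks = min(Reach, Budget) + 1  [with Reach=6, Budget=4]  = 5
Signups = -2·Budget - Installs  [with Budget=4, Installs=6]  = -14
Churn = Signups^2 + Clicks  [with Signups=-14, Clicks=5]  = 201

201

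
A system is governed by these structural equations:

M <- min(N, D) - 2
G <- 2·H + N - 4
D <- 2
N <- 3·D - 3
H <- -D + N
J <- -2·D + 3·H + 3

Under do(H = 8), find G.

15

Intervening sets H = 8 and removes its equation (H <- -D + N).
N = 3·D - 3  [with D=2]  = 3
G = 2·H + N - 4  [with H=8, N=3]  = 15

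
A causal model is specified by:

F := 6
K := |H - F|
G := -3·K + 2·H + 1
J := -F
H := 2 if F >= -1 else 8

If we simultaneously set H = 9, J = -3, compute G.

10

Setting H = 9, J = -3 by intervention discards those variables' equations.
K = |H - F|  [with H=9, F=6]  = 3
G = -3·K + 2·H + 1  [with K=3, H=9]  = 10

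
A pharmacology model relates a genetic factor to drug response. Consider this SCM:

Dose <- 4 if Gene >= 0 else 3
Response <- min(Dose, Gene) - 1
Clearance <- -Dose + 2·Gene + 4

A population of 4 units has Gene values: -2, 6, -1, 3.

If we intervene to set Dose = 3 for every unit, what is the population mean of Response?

Under do(Dose=3), Dose's equation is replaced by Dose=3 for every unit. Per-unit Response: -3, 2, -2, 2. Mean = -0.25.

-0.25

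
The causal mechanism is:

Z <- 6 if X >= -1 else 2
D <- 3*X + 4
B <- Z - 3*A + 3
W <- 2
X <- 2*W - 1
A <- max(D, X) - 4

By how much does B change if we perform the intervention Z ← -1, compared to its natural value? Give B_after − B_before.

-7

The intervention breaks the incoming arrows to Z: Z <- 6 if X >= -1 else 2 no longer applies, and Z = -1.
X = 2*W - 1  [with W=2]  = 3
D = 3*X + 4  [with X=3]  = 13
A = max(D, X) - 4  [with D=13, X=3]  = 9
B = Z - 3*A + 3  [with Z=-1, A=9]  = -25
Without intervention: X = 2*W - 1  [with W=2]  = 3; D = 3*X + 4  [with X=3]  = 13; A = max(D, X) - 4  [with D=13, X=3]  = 9; Z = 6 if X >= -1 else 2  [with X=3]  = 6; B = Z - 3*A + 3  [with Z=6, A=9]  = -18.
Change = -25 − (-18) = -7.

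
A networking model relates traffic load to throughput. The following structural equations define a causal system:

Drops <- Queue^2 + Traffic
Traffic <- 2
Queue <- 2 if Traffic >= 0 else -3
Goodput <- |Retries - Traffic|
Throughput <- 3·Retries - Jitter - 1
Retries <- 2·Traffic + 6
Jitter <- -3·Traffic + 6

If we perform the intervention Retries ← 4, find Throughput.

11

Under do(Retries=4), the mechanism Retries <- 2·Traffic + 6 is discarded; Retries is fixed at 4.
Jitter = -3·Traffic + 6  [with Traffic=2]  = 0
Throughput = 3·Retries - Jitter - 1  [with Retries=4, Jitter=0]  = 11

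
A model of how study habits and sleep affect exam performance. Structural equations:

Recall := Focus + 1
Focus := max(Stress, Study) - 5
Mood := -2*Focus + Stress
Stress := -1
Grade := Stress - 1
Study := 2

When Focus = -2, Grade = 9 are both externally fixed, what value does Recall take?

The joint intervention fixes Focus = -2, Grade = 9, removing each variable's own equation.
Recall = Focus + 1  [with Focus=-2]  = -1

-1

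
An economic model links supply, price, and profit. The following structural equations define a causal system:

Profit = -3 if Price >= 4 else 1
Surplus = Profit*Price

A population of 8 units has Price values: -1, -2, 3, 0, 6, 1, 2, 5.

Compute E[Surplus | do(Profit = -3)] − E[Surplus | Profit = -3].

11.25

The intervention sets Profit=-3 in all 8 units regardless of Price. Recomputing Surplus per unit gives 3, 6, -9, 0, -18, -3, -6, -15; average -5.25.
Conditioning on Profit=-3 selects the 2 unit(s) with Price ∈ {6, 5}. Their Surplus values: -18, -15. Mean = -16.5.
Difference = -5.25 − (-16.5) = 11.25.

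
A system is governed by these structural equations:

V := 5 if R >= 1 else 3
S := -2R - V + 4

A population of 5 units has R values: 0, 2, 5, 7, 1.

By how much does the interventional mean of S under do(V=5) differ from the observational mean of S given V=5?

Every unit gets V=5 under the intervention. S values become -1, -5, -11, -15, -3; E[S|do(V=5)] = -7.
E[S|V=5] averages over only the 4 units with V=5 (R = 2, 5, 7, 1): S = -5, -11, -15, -3, mean -8.5.
Difference = -7 − (-8.5) = 1.5.

1.5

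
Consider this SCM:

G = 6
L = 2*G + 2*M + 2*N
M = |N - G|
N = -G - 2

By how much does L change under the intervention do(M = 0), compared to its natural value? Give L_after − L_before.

-28

The intervention breaks the incoming arrows to M: M = |N - G| no longer applies, and M = 0.
N = -G - 2  [with G=6]  = -8
L = 2*G + 2*M + 2*N  [with G=6, M=0, N=-8]  = -4
Without intervention: N = -G - 2  [with G=6]  = -8; M = |N - G|  [with N=-8, G=6]  = 14; L = 2*G + 2*M + 2*N  [with G=6, M=14, N=-8]  = 24.
Change = -4 − 24 = -28.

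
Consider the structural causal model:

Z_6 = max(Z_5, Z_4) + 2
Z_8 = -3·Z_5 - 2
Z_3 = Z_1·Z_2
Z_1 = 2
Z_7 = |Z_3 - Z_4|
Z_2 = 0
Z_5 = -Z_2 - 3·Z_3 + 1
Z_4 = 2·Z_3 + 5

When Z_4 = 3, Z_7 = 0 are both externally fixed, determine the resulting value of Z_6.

5

The joint intervention fixes Z_4 = 3, Z_7 = 0, removing each variable's own equation.
Z_3 = Z_1·Z_2  [with Z_1=2, Z_2=0]  = 0
Z_5 = -Z_2 - 3·Z_3 + 1  [with Z_2=0, Z_3=0]  = 1
Z_6 = max(Z_5, Z_4) + 2  [with Z_5=1, Z_4=3]  = 5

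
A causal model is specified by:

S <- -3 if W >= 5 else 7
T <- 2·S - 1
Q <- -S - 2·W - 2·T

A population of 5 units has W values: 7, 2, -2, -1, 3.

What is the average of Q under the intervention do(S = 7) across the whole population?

-36.6

do(S=7) breaks S's dependence on W. With S=7 fixed, Q across the units is -47, -37, -29, -31, -39, mean -36.6.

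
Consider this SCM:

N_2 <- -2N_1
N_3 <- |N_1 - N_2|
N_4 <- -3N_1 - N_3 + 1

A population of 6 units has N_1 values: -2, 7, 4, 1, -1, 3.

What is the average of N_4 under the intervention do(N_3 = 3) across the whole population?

Every unit gets N_3=3 under the intervention. N_4 values become 4, -23, -14, -5, 1, -11; E[N_4|do(N_3=3)] = -8.

-8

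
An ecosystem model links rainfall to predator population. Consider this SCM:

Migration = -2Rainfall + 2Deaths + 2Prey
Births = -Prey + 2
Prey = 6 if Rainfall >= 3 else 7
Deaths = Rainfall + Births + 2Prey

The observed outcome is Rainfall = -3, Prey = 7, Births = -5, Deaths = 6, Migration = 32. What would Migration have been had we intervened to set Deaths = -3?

14

Intervening sets Deaths = -3 and removes its equation (Deaths = Rainfall + Births + 2Prey).
Prey = 6 if Rainfall >= 3 else 7  [with Rainfall=-3]  = 7
Migration = -2Rainfall + 2Deaths + 2Prey  [with Rainfall=-3, Deaths=-3, Prey=7]  = 14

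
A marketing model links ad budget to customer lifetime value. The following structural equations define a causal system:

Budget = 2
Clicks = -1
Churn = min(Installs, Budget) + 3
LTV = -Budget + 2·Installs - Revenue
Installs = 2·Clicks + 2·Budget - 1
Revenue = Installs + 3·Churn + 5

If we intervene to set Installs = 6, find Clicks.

-1

Under do(Installs=6), the mechanism Installs = 2·Clicks + 2·Budget - 1 is discarded; Installs is fixed at 6.
Since Clicks is not a descendant of the intervened variable, it is unaffected.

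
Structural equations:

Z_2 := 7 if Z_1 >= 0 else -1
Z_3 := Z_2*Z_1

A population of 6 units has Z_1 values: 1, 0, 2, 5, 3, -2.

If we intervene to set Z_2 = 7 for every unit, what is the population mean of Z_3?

Under do(Z_2=7), Z_2's equation is replaced by Z_2=7 for every unit. Per-unit Z_3: 7, 0, 14, 35, 21, -14. Mean = 10.5.

10.5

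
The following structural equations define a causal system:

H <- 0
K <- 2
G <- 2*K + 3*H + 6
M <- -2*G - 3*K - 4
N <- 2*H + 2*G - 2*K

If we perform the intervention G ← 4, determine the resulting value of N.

do(G=4) replaces the equation G <- 2*K + 3*H + 6 with the constant G = 4.
N = 2*H + 2*G - 2*K  [with H=0, G=4, K=2]  = 4

4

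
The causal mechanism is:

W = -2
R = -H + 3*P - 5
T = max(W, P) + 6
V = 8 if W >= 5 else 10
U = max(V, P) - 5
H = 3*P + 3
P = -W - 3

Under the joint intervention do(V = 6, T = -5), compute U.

Setting V = 6, T = -5 by intervention discards those variables' equations.
P = -W - 3  [with W=-2]  = -1
U = max(V, P) - 5  [with V=6, P=-1]  = 1

1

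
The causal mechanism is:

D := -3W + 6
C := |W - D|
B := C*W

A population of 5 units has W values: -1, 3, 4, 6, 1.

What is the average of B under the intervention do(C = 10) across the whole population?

Every unit gets C=10 under the intervention. B values become -10, 30, 40, 60, 10; E[B|do(C=10)] = 26.

26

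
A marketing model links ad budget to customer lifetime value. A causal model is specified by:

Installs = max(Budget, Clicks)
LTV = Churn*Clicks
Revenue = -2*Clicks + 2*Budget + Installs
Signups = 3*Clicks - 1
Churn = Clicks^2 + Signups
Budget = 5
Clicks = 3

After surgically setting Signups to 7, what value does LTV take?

48

The intervention breaks the incoming arrows to Signups: Signups = 3*Clicks - 1 no longer applies, and Signups = 7.
Churn = Clicks^2 + Signups  [with Clicks=3, Signups=7]  = 16
LTV = Churn*Clicks  [with Churn=16, Clicks=3]  = 48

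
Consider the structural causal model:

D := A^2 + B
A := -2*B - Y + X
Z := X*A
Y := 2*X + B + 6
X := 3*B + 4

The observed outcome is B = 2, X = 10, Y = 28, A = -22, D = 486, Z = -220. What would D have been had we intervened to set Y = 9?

11

do(Y=9) replaces the equation Y := 2*X + B + 6 with the constant Y = 9.
X = 3*B + 4  [with B=2]  = 10
A = -2*B - Y + X  [with B=2, Y=9, X=10]  = -3
D = A^2 + B  [with A=-3, B=2]  = 11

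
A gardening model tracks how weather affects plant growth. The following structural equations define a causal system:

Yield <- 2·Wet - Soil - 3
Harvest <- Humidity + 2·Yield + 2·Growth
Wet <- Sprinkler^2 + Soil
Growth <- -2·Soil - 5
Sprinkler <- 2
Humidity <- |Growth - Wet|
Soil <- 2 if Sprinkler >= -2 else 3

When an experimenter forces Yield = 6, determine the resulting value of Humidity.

15

do(Yield=6) replaces the equation Yield <- 2·Wet - Soil - 3 with the constant Yield = 6.
Since Humidity is not a descendant of the intervened variable, it is unaffected.
Soil = 2 if Sprinkler >= -2 else 3  [with Sprinkler=2]  = 2
Wet = Sprinkler^2 + Soil  [with Sprinkler=2, Soil=2]  = 6
Growth = -2·Soil - 5  [with Soil=2]  = -9
Humidity = |Growth - Wet|  [with Growth=-9, Wet=6]  = 15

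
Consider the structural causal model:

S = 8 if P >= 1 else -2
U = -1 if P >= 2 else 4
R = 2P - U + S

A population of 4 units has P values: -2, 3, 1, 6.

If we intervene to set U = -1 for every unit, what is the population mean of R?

The intervention sets U=-1 in all 4 units regardless of P. Recomputing R per unit gives -5, 15, 11, 21; average 10.5.

10.5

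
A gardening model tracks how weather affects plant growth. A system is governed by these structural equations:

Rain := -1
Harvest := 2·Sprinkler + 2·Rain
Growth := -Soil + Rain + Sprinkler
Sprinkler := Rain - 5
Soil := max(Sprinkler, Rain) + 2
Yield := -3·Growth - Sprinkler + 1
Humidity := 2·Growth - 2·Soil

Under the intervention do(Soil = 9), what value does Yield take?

The intervention breaks the incoming arrows to Soil: Soil := max(Sprinkler, Rain) + 2 no longer applies, and Soil = 9.
Sprinkler = Rain - 5  [with Rain=-1]  = -6
Growth = -Soil + Rain + Sprinkler  [with Soil=9, Rain=-1, Sprinkler=-6]  = -16
Yield = -3·Growth - Sprinkler + 1  [with Growth=-16, Sprinkler=-6]  = 55

55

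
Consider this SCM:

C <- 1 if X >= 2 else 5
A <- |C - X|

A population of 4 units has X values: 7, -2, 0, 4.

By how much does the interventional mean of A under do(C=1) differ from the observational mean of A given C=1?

Under do(C=1), C's equation is replaced by C=1 for every unit. Per-unit A: 6, 3, 1, 3. Mean = 3.25.
Conditioning on C=1 selects the 2 unit(s) with X ∈ {7, 4}. Their A values: 6, 3. Mean = 4.5.
Difference = 3.25 − 4.5 = -1.25.

-1.25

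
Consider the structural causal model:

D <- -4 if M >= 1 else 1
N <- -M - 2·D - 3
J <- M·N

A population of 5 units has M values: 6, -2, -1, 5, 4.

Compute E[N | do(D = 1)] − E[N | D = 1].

-3.9

The intervention sets D=1 in all 5 units regardless of M. Recomputing N per unit gives -11, -3, -4, -10, -9; average -7.4.
Conditioning on D=1 selects the 2 unit(s) with M ∈ {-2, -1}. Their N values: -3, -4. Mean = -3.5.
Difference = -7.4 − (-3.5) = -3.9.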